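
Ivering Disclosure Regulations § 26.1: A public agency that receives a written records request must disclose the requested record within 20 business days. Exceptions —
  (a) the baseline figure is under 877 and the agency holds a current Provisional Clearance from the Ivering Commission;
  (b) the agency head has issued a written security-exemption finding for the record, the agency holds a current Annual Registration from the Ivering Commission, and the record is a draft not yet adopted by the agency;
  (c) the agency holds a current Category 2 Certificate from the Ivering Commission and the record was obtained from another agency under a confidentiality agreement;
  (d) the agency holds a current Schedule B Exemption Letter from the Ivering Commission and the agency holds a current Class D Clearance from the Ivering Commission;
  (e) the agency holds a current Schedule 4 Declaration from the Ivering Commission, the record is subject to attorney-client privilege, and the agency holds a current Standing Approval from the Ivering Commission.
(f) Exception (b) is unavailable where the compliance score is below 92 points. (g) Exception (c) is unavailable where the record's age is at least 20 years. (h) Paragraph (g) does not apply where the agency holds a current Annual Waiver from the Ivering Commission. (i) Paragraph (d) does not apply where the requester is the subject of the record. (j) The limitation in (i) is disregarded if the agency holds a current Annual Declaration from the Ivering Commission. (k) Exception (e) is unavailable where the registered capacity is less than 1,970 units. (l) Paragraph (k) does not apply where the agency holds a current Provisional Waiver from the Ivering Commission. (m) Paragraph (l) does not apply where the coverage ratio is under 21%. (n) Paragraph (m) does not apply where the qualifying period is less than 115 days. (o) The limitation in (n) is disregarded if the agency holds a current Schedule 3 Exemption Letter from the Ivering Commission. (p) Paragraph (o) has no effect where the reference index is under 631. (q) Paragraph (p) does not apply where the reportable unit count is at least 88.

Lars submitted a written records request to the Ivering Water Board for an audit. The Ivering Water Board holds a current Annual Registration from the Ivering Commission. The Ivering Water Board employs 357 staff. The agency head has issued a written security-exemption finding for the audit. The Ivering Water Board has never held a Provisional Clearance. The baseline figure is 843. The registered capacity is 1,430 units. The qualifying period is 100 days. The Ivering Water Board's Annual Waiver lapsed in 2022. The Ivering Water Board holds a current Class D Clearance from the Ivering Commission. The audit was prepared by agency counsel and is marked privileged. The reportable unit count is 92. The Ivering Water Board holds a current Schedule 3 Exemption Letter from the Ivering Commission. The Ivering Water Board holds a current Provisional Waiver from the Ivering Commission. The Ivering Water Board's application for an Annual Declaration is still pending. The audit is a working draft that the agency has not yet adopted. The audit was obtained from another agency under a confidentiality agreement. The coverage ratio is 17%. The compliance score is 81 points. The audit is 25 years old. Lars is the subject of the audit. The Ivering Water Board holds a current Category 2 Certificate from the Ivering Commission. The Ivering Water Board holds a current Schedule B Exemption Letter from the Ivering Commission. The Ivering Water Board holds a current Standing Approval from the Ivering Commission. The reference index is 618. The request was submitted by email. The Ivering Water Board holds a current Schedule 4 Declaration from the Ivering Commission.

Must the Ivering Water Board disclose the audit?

Exception (a) does not apply: no current Provisional Clearance is held.
All of (b)'s requirements are met (a written security-exemption finding has been issued; a current Annual Registration is held; the audit is an unadopted draft). But applying paragraph (f): (f) operates against (b): the compliance score is 81 points, below the 92 points limit. Exception (b) does not apply.
All of (c)'s requirements are met (a current Category 2 Certificate is held; the audit was obtained under a confidentiality agreement). But applying paragraphs (g)–(h): (g) is engaged — the record's age is 25 years, meeting the 20 years threshold. (h) does not operate here (the Annual Waiver is not current), so (g) stands. (c) is therefore removed.
Exception (d) is satisfied on its face — a current Schedule B Exemption Letter is held; a current Class D Clearance is held. Turning to paragraphs (i)–(j): (i) operates against (d): Lars is the subject of the audit. (j) is not engaged (the Annual Declaration is not current), so (i) stands. So (d) is unavailable.
All of (e)'s requirements are met (a current Schedule 4 Declaration is held; the audit is privileged; a current Standing Approval is held). But: (k) operates against (e): the registered capacity is 1,430 units, less than the 1,970 units limit. (l) would limit (k) — a current Provisional Waiver is held — but (m) sets (l) aside: (m) operates against (l): the coverage ratio is 17%, under the 21% limit. (n) would limit (m) — the qualifying period is 100 days, less than the 115 days limit — but (o) sets (n) aside: (o) is triggered — a current Schedule 3 Exemption Letter is held. (p) would limit (o) — the reference index is 618, under the 631 limit — but (q) sets (p) aside: (q) operates against (p): the reportable unit count is 92, meeting the 88 threshold. So (e) is unavailable.
No exception displaces § 26.1.

Yes — the Ivering Water Board must disclose the audit.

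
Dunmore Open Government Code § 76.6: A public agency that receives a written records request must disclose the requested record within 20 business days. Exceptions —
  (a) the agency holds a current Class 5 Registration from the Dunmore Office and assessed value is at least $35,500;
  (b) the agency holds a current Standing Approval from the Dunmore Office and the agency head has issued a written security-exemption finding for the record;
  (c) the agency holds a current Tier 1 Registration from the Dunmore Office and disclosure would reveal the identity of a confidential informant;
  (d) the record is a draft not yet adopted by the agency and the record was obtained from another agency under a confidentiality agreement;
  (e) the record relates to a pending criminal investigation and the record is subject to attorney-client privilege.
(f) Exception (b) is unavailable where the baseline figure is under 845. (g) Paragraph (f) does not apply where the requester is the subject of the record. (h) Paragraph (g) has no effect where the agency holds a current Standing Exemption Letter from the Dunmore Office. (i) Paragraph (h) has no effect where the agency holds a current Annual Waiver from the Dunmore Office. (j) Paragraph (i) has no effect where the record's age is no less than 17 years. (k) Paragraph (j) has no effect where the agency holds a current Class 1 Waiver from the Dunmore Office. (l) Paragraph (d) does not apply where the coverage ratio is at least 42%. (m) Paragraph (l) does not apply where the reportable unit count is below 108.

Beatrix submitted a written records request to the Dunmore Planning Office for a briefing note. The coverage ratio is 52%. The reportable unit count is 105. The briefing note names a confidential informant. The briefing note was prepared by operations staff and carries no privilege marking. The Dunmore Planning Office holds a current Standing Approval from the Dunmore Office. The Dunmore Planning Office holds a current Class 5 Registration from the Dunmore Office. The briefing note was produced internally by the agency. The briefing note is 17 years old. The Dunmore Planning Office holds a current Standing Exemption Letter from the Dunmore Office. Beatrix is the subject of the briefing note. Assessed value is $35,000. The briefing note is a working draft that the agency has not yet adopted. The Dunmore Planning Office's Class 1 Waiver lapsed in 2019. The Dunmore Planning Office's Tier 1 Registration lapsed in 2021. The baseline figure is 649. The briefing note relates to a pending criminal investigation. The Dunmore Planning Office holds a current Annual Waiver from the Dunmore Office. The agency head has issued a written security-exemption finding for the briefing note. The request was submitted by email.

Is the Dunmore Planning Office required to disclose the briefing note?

Yes — the Dunmore Planning Office must disclose the briefing note.

Exception (a) fails — assessed value is $35,000, short of $35,500.
All of (b)'s requirements are met (a current Standing Approval is held; a written security-exemption finding has been issued). Turning to paragraphs (f)–(k): (f) operates against (b): the baseline figure is 649, under the 845 limit. (g) would limit (f) — Beatrix is the subject of the briefing note — but (h) sets (g) aside: (h) operates — a current Standing Exemption Letter is held. (i) would limit (h) — a current Annual Waiver is held — but (j) sets (i) aside: (j) operates against (i): the record's age is 17 years, meeting the 17 years threshold. (k), which would lift (j), is inapplicable — no current Class 1 Waiver is held. So (b) is unavailable.
Exception (c) fails — no current Tier 1 Registration is held.
Exception (d) does not apply: the briefing note was produced internally.
Exception (e) requires that the record is subject to attorney-client privilege; but the briefing note carries no privilege marking, so (e) is unavailable.
No exception applies. The general rule governs.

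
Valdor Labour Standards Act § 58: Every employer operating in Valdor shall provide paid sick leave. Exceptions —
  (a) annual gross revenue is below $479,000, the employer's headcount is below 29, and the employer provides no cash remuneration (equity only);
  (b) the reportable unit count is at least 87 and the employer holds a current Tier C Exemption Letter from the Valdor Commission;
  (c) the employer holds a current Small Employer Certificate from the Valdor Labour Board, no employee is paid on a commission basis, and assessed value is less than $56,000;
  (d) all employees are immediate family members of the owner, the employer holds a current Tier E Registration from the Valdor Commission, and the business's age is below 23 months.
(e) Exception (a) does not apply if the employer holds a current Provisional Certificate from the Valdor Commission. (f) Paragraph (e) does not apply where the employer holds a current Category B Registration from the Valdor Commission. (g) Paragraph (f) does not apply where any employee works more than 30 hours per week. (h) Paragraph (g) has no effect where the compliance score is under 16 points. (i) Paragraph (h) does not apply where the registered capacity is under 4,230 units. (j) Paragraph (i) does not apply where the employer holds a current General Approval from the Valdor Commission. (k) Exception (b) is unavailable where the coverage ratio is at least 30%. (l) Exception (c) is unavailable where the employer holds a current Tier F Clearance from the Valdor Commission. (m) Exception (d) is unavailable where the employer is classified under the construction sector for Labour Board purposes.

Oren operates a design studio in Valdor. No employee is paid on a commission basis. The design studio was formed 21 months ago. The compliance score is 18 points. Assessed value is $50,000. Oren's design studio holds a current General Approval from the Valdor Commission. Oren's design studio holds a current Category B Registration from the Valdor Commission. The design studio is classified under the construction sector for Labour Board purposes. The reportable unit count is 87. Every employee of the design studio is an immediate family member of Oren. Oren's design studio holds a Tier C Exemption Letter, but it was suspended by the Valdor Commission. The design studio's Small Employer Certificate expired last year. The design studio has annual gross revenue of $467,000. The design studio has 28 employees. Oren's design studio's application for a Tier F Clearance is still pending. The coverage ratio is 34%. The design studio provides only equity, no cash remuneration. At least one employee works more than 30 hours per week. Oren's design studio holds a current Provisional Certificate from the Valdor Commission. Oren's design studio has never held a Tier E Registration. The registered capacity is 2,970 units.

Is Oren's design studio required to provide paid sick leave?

Exception (a)'s conditions are all satisfied: annual gross revenue is $467,000, below the $479,000 limit; the employer's headcount is 28, below the 29 limit; remuneration is equity-only. However, paragraphs (e)–(j) must be considered: (e) is triggered — a current Provisional Certificate is held. (f) would limit (e) — a current Category B Registration is held — but (g) sets (f) aside: (g) is engaged — at least one employee exceeds 30 hours/week. (h) is not engaged (the compliance score is 18 points, not under 16 points), so (g) stands. So (a) is unavailable.
Exception (b) fails — there is no Tier C Exemption Letter in force.
Exception (c) fails — the Small Employer Certificate has expired.
Exception (d) fails — the Tier E Registration is not current.
None of the exceptions is available; § 58 applies in full.

Yes — Oren's design studio must provide paid sick leave.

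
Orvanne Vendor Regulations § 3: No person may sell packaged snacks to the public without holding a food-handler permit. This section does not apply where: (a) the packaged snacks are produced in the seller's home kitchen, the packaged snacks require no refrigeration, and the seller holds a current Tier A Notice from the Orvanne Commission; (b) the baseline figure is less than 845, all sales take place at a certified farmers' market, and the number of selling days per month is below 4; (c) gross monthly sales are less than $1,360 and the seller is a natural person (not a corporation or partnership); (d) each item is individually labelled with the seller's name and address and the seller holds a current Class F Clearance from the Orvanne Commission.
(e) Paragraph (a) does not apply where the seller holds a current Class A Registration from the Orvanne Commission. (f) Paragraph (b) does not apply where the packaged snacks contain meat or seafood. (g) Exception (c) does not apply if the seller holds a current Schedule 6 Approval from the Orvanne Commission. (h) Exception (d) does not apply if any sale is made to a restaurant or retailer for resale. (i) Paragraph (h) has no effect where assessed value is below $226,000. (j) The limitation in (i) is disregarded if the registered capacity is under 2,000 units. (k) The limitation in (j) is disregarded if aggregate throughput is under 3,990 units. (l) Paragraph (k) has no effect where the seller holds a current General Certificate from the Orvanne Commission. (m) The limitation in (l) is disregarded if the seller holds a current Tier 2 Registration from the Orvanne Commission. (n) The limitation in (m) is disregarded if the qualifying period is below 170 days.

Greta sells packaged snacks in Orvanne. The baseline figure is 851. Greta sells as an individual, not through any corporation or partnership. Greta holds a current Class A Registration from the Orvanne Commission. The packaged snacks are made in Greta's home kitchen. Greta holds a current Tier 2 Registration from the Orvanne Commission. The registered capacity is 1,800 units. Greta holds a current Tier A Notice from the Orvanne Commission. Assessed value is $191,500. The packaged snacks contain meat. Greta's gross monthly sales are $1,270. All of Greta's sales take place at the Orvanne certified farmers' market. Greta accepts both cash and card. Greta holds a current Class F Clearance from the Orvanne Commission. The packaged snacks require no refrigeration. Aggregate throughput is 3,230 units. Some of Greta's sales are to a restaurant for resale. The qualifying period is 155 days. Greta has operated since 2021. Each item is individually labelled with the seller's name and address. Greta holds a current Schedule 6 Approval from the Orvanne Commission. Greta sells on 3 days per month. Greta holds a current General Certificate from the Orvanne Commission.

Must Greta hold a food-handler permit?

Yes — Greta must hold a food-handler permit.

Exception (a) is satisfied on its face — the packaged snacks are home-kitchen produced; the packaged snacks are shelf-stable; a current Tier A Notice is held. But: (e) operates against (a): a current Class A Registration is held. So (a) is unavailable.
Exception (b) does not apply: the baseline figure is 851, not less than 845.
Exception (c) is satisfied on its face — gross monthly sales are $1,270, less than the $1,360 limit; the seller is a natural person. But: (g) is triggered — a current Schedule 6 Approval is held. Exception (c) does not apply.
Exception (d)'s conditions are all satisfied: items are individually labelled; a current Class F Clearance is held. But applying paragraphs (h)–(n): (h) operates against (d): some sales are to a restaurant for resale. (i) would limit (h) — assessed value is $191,500, below the $226,000 limit — but (j) sets (i) aside: (j) operates against (i): the registered capacity is 1,800 units, under the 2,000 units limit. (k) would limit (j) — aggregate throughput is 3,230 units, under the 3,990 units limit — but (l) sets (k) aside: (l) operates against (k): a current General Certificate is held. (m) would limit (l) — a current Tier 2 Registration is held — but (n) sets (m) aside: (n) operates against (m): the qualifying period is 155 days, below the 170 days limit. Exception (d) does not apply.
No exception displaces § 3.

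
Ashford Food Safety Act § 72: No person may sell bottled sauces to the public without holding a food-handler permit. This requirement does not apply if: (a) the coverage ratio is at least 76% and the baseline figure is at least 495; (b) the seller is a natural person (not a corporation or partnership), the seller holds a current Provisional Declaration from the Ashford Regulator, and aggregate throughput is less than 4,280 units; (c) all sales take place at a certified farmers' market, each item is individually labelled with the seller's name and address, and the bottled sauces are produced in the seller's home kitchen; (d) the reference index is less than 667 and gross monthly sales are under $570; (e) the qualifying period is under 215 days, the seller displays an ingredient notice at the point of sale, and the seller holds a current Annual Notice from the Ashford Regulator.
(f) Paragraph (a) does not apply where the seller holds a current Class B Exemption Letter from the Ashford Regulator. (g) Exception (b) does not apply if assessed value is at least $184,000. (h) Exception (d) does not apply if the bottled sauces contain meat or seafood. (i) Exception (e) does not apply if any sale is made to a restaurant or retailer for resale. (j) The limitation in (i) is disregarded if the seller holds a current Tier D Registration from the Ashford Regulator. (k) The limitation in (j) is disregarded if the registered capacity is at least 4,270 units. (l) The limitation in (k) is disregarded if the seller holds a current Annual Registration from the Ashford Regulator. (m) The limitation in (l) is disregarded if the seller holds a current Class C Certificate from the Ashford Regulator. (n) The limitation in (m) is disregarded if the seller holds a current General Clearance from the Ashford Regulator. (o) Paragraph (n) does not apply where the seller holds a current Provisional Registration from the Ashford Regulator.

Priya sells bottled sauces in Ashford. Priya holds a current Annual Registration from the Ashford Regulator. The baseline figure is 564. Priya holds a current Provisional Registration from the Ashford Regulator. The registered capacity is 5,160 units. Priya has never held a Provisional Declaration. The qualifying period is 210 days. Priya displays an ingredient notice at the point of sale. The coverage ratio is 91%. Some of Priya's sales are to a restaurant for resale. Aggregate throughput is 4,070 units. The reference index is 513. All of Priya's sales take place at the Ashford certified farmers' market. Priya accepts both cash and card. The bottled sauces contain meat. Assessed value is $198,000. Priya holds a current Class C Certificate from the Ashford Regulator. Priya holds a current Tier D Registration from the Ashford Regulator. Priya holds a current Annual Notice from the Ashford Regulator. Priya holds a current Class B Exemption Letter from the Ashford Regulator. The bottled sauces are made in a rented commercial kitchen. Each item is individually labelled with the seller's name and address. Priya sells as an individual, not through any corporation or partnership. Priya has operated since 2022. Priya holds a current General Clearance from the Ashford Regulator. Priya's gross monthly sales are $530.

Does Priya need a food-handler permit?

All of (a)'s requirements are met (the coverage ratio is 91%, meeting the 76% threshold; the baseline figure is 564, meeting the 495 threshold). But: (f) operates against (a): a current Class B Exemption Letter is held. (a) is therefore removed.
Exception (b) does not apply: the Provisional Declaration is not current.
Exception (c) fails — the bottled sauces are made in a commercial kitchen, not a home kitchen.
All of (d)'s requirements are met (the reference index is 513, less than the 667 limit; gross monthly sales are $530, under the $570 limit). However, paragraph (h) must be considered: (h) is triggered — the bottled sauces contain meat. (d) is therefore removed.
All of (e)'s requirements are met (the qualifying period is 210 days, under the 215 days limit; an ingredient notice is displayed; a current Annual Notice is held). But: (i) operates against (e): some sales are to a restaurant for resale. (j) applies (a current Tier D Registration is held), but is set aside by (k): (k) operates against (j): the registered capacity is 5,160 units, meeting the 4,270 units threshold. (l) operates (a current Annual Registration is held), but is overridden by (m): (m) operates against (l): a current Class C Certificate is held. (n) is triggered (a current General Clearance is held), but is displaced by (o): (o) is engaged — a current Provisional Registration is held. (e) is therefore removed.
Every exception is unavailable, so the rule governs.

Yes — Priya must hold a food-handler permit.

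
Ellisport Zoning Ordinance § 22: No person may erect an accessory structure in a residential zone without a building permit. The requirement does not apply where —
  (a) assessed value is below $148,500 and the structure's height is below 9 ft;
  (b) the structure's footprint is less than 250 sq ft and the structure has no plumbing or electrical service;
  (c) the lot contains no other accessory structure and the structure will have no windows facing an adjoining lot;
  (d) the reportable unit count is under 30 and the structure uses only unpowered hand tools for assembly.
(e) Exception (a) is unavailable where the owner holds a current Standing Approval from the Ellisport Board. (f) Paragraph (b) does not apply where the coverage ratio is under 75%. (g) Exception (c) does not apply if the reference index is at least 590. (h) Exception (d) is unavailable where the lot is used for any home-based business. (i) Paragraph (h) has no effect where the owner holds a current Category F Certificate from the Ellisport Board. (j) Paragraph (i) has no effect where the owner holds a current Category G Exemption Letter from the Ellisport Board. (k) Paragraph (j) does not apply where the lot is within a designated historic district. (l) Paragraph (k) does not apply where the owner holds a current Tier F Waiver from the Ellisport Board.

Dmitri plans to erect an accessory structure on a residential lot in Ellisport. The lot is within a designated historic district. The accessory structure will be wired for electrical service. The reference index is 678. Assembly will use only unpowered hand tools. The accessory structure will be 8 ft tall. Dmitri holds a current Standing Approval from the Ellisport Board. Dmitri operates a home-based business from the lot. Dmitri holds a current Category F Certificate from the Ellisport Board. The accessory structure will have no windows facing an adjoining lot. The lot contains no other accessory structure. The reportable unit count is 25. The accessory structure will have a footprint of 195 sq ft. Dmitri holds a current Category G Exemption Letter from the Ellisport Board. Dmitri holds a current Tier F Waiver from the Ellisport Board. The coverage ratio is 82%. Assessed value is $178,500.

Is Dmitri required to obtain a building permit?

Exception (a) does not apply: assessed value is $178,500, not below $148,500.
Exception (b) does not apply: electrical service is planned.
Exception (c): the lot has no other accessory structure; no windows face an adjoining lot — every condition holds. But applying paragraph (g): (g) operates against (c): the reference index is 678, meeting the 590 threshold. (c) is therefore removed.
Exception (d)'s conditions are all satisfied: the reportable unit count is 25, under the 30 limit; assembly uses only hand tools. But: (h) is triggered — a home-based business operates on the lot. (i) is triggered (a current Category F Certificate is held), but is itself disapplied by (j): (j) is engaged — a current Category G Exemption Letter is held. (k) applies (the lot is in a historic district), but is overridden by (l): (l) applies — a current Tier F Waiver is held. (d) is therefore removed.
Every exception is unavailable, so the rule governs.

Yes — Dmitri must obtain a building permit.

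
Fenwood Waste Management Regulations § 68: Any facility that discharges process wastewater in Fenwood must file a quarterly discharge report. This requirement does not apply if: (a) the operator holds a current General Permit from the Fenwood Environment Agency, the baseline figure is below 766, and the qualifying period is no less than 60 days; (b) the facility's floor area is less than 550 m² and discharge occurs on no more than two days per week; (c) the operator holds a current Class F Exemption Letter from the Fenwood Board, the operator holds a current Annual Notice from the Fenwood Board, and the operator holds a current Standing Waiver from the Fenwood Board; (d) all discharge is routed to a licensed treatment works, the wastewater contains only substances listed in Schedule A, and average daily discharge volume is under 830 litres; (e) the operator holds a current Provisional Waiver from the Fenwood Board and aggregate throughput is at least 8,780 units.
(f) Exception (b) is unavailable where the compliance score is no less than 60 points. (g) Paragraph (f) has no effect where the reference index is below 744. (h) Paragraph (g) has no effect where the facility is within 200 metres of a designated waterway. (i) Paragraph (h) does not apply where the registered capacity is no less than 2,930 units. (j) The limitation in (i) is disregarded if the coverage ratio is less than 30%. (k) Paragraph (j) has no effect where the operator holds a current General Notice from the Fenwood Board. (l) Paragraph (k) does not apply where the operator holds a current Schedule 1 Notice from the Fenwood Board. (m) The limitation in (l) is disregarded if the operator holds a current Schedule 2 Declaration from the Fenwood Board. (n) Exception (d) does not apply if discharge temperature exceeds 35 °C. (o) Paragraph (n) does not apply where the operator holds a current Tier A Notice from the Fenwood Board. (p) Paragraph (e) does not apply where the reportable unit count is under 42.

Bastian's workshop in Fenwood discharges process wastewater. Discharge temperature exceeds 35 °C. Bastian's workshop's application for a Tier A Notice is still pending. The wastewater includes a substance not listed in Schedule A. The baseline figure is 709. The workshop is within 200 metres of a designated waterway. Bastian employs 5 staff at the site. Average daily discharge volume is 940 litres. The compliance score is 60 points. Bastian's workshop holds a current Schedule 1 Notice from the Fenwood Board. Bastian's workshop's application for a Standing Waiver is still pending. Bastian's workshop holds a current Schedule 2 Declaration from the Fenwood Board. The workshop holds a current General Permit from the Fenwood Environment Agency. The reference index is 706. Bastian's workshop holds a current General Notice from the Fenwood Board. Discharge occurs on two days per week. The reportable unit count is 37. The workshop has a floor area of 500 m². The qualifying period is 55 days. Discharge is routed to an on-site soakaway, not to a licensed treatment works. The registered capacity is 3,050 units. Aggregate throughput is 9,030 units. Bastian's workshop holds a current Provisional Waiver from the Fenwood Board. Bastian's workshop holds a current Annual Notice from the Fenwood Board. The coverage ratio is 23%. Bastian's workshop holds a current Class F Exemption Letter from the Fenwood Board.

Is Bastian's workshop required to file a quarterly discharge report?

Exception (a) fails — the qualifying period is 55 days, short of 60 days.
Exception (b) is satisfied on its face — the facility's floor area is 500 m², less than the 550 m² limit; discharge occurs on no more than two days per week. Applying paragraphs (f)–(m): (f) applies (the compliance score is 60 points, meeting the 60 points threshold), but is itself disapplied by (g): (g) operates — the reference index is 706, below the 744 limit. (h) would limit (g) — the workshop is within 200 m of a designated waterway — but (i) sets (h) aside: (i) operates against (h): the registered capacity is 3,050 units, meeting the 2,930 units threshold. (j) would limit (i) — the coverage ratio is 23%, less than the 30% limit — but (k) sets (j) aside: (k) applies — a current General Notice is held. (l) would limit (k) — a current Schedule 1 Notice is held — but (m) sets (l) aside: (m) is triggered — a current Schedule 2 Declaration is held. (b) remains available.
Exception (c) fails — no current Standing Waiver is held.
Exception (d) fails — discharge is not routed to a licensed treatment works.
Exception (e) is satisfied on its face — a current Provisional Waiver is held; aggregate throughput is 9,030 units, meeting the 8,780 units threshold. Turning to paragraph (p): (p) operates against (e): the reportable unit count is 37, under the 42 limit. (e) is therefore removed.

No — exception (b) applies; Bastian's workshop is not required to file a quarterly discharge report.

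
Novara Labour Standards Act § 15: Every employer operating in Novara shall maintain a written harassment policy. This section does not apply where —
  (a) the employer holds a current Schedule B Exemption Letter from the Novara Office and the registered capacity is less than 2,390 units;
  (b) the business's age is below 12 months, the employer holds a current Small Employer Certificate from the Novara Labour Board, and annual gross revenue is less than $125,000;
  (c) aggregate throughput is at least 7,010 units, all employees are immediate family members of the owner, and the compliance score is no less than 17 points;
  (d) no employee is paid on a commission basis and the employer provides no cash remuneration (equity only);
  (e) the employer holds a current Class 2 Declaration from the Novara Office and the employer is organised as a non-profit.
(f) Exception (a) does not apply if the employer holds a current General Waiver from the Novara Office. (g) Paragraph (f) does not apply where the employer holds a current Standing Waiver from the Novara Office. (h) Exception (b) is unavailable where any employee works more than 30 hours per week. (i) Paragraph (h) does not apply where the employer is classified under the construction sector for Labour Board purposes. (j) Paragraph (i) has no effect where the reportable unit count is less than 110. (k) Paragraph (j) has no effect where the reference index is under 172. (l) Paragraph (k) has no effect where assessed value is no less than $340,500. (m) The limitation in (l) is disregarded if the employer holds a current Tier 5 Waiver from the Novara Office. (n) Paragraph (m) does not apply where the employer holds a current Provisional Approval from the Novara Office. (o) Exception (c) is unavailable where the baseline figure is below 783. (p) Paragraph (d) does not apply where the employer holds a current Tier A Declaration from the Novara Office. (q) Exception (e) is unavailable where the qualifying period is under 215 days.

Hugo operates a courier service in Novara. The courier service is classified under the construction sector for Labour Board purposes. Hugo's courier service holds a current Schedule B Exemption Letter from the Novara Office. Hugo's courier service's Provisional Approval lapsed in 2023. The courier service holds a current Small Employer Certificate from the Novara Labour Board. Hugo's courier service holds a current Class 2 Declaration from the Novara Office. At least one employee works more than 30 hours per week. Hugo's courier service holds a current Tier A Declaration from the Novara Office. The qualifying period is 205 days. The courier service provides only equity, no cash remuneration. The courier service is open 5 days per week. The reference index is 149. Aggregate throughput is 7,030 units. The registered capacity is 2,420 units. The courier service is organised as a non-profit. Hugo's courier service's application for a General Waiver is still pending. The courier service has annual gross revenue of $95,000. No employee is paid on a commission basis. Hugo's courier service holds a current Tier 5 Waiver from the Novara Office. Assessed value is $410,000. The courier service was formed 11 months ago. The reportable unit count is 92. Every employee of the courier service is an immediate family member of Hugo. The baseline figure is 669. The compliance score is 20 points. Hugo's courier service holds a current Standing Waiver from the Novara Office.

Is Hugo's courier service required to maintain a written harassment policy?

No — exception (b) applies; Hugo's courier service is not required to maintain a written harassment policy.

Exception (a) does not apply: the registered capacity is 2,420 units, not less than 2,390 units.
Exception (b): the business's age is 11 months, below the 12 months limit; a current Small Employer Certificate is held; annual gross revenue is $95,000, less than the $125,000 limit — every condition holds. As to paragraphs (h)–(n): (h) would limit (b) — at least one employee exceeds 30 hours/week — but (i) sets (h) aside: (i) operates — the courier service is classified under the construction sector. (j) would limit (i) — the reportable unit count is 92, less than the 110 limit — but (k) sets (j) aside: (k) operates against (j): the reference index is 149, under the 172 limit. (l) would limit (k) — assessed value is $410,000, meeting the $340,500 threshold — but (m) sets (l) aside: (m) is engaged — a current Tier 5 Waiver is held. (n) is not engaged (the Provisional Approval is not current), so (m) stands. So (b) applies.
All of (c)'s requirements are met (aggregate throughput is 7,030 units, meeting the 7,010 units threshold; every employee is an immediate family member; the compliance score is 20 points, meeting the 17 points threshold). But: (o) operates against (c): the baseline figure is 669, below the 783 limit. (c) is therefore removed.
Exception (d): no employee is paid on commission; remuneration is equity-only — every condition holds. However, paragraph (p) must be considered: (p) is engaged — a current Tier A Declaration is held. (d) is therefore removed.
All of (e)'s requirements are met (a current Class 2 Declaration is held; the employer is a non-profit). But: (q) operates against (e): the qualifying period is 205 days, under the 215 days limit. (e) is therefore removed.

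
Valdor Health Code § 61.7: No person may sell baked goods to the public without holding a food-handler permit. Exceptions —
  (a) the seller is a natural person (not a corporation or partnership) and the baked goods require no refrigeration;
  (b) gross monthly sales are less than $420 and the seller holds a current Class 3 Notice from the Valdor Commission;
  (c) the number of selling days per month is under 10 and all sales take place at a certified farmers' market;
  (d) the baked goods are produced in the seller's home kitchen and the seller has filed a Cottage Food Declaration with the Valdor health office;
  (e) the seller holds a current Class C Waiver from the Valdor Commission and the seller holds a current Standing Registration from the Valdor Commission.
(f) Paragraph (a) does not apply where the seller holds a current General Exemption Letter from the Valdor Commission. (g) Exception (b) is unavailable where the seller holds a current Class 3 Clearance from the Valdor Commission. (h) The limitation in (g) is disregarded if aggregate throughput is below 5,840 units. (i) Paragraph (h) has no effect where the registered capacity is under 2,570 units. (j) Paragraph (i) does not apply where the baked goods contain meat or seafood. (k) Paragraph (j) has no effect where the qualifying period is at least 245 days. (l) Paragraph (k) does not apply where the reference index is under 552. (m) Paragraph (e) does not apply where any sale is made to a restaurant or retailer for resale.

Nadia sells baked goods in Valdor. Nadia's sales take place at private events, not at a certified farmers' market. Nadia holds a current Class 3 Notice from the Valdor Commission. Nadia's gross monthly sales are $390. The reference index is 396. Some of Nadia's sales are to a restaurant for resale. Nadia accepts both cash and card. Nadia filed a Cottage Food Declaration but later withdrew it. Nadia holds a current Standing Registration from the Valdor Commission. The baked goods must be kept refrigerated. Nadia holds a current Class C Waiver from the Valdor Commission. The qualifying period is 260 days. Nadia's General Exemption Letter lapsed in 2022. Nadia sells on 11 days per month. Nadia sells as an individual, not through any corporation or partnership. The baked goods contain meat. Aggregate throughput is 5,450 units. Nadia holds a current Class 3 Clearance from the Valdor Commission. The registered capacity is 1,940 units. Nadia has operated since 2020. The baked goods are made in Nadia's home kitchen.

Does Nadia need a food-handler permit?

No — exception (b) applies; Nadia is not required to hold a food-handler permit.

Exception (a) fails — the baked goods require refrigeration.
Exception (b) is satisfied on its face — gross monthly sales are $390, less than the $420 limit; a current Class 3 Notice is held. Considering the limiting provisions: (g) is engaged (a current Class 3 Clearance is held), but is itself disapplied by (h): (h) is engaged — aggregate throughput is 5,450 units, below the 5,840 units limit. (i) applies (the registered capacity is 1,940 units, under the 2,570 units limit), but is displaced by (j): (j) is triggered — the baked goods contain meat. (k) operates (the qualifying period is 260 days, meeting the 245 days threshold), but is overridden by (l): (l) operates — the reference index is 396, under the 552 limit. (b) remains available.
Exception (c) requires that the number of selling days per month is under 10; but the number of selling days per month is 11, not under 10, so (c) is unavailable.
Exception (d) fails — the Cottage Food Declaration was withdrawn.
All of (e)'s requirements are met (a current Class C Waiver is held; a current Standing Registration is held). But: (m) operates — some sales are to a restaurant for resale. (e) is therefore removed.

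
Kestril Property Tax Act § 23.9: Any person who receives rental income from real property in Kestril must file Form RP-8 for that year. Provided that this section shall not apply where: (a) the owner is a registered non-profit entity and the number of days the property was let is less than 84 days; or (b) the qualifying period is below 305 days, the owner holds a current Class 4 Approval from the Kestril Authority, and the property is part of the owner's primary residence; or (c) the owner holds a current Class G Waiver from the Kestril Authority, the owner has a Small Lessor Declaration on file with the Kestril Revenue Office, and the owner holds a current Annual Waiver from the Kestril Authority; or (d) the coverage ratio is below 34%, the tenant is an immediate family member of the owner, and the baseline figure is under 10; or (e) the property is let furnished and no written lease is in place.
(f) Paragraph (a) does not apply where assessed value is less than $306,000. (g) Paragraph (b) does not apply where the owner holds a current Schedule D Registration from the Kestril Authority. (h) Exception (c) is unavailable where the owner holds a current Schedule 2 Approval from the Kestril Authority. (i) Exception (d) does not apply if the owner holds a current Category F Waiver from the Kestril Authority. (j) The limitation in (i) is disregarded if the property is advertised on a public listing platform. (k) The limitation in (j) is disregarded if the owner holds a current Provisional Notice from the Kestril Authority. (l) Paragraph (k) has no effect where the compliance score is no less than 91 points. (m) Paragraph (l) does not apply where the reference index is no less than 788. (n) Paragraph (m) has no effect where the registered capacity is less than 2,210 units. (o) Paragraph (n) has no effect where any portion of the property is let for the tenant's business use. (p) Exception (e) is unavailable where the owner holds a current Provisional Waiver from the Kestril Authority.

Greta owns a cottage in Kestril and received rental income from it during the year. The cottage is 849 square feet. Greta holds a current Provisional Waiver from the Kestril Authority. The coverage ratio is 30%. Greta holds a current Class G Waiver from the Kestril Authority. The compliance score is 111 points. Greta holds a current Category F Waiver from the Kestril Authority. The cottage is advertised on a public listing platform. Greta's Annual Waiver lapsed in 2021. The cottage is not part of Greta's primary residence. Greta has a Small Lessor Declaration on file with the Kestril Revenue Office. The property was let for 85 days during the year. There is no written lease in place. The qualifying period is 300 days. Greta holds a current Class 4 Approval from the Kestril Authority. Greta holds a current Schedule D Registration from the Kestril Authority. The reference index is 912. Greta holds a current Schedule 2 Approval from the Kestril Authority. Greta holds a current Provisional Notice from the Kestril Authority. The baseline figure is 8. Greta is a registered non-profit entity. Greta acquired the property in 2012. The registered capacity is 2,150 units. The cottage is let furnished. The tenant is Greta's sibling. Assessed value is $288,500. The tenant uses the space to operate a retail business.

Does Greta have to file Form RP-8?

Exception (a) does not apply: the number of days the property was let is 85 days, not less than 84 days.
Exception (b) fails — the cottage is not part of the primary residence.
Exception (c) requires that the owner holds a current Annual Waiver from the Kestril Authority; but there is no Annual Waiver in force, so (c) is unavailable.
Exception (d) is satisfied on its face — the coverage ratio is 30%, below the 34% limit; the tenant is an immediate family member; the baseline figure is 8, under the 10 limit. But applying paragraphs (i)–(o): (i) is engaged — a current Category F Waiver is held. (j) would limit (i) — the property is publicly advertised — but (k) sets (j) aside: (k) operates against (j): a current Provisional Notice is held. (l) operates (the compliance score is 111 points, meeting the 91 points threshold), but is itself disapplied by (m): (m) operates against (l): the reference index is 912, meeting the 788 threshold. (n) would limit (m) — the registered capacity is 2,150 units, less than the 2,210 units limit — but (o) sets (n) aside: (o) applies — the space is let for business use. (d) is therefore removed.
Exception (e)'s conditions are all satisfied: the property is let furnished; there is no written lease. However, paragraph (p) must be considered: (p) operates against (e): a current Provisional Waiver is held. (e) is therefore removed.
None of the exceptions is available; § 23.9 applies in full.

Yes — Greta must file Form RP-8.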